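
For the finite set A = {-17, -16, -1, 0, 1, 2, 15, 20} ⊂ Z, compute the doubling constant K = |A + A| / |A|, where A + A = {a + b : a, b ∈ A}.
K = |A + A| / |A| = 26/8 = 13/4

Enumerate A + A = {a + b : a, b ∈ A}. With |A| = 8, there are |A|^2 = 64 ordered sum pairs; collecting distinct values, A + A = {-34, -33, -32, -18, -17, -16, -15, -14, -2, -1, 0, 1, 2, 3, 4, 14, 15, 16, 17, 19, 20, 21, 22, 30, 35, 40}, so |A + A| = 26. Thus K = 26/8 = 13/4. For comparison, the minimum possible |A + A| over all 8-element sets is 2·8 − 1 = 15 (so min K = 15/8), attained only by arithmetic progressions.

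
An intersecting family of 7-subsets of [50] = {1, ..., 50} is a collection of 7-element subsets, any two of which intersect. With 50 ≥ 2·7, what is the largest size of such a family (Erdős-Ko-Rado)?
max |F| = C(49, 6) = 13983816

The Erdős-Ko-Rado theorem states: for n ≥ 2k, an intersecting family of k-subsets of an n-element set has size at most C(n − 1, k − 1), with equality for 'star' families {A ⊆ [n] : |A| = k, i ∈ A} (fix an element i). For n = 50, k = 7: C(49, 6) = 13983816.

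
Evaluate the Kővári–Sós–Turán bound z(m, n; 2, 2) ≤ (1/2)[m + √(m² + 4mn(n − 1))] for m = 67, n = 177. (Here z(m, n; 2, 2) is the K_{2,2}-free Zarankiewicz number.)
z(67, 177; 2, 2) ≤ (1/2)[67 + √(67² + 4·67·177·176)] = (1/2)[67 + √8353225] = 1478.5973

Kővári–Sós–Turán: let r_1, ..., r_67 be the row sums and z = Σ r_i the total number of 1s. Each pair of columns can share at most one row with both entries 1 (else a 2×2 all-ones block appears), so Σ_i C(r_i, 2) ≤ C(177, 2) = 15576. By convexity Σ_i C(r_i, 2) ≥ 67·C(z/67, 2) = z(z − 67)/(2·67), giving z² − 67z − 67·177·176 ≤ 0 and hence z ≤ (1/2)[67 + √(4489 + 4·2087184)] = (1/2)[67 + √8353225] ≈ (1/2)(67 + 2890.1946) = 1478.5973.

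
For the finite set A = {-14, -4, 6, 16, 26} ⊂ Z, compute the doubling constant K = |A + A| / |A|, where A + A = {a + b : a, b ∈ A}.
K = |A + A| / |A| = 9/5

Enumerate A + A = {a + b : a, b ∈ A}. With |A| = 5, there are |A|^2 = 25 ordered sum pairs; collecting distinct values, A + A = {-28, -18, -8, 2, 12, 22, 32, 42, 52}, so |A + A| = 9. Thus K = 9/5. Here |A + A| = 2|A| − 1 = 9, the minimum possible — so K = 9/5 is minimal, which holds iff A is an arithmetic progression.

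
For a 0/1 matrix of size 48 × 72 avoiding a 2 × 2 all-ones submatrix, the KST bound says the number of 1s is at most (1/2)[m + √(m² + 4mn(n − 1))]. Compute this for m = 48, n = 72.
z(48, 72; 2, 2) ≤ (1/2)[48 + √(48² + 4·48·72·71)] = (1/2)[48 + √983808] = 519.9355

Kővári–Sós–Turán: let r_1, ..., r_48 be the row sums and z = Σ r_i the total number of 1s. Each pair of columns can share at most one row with both entries 1 (else a 2×2 all-ones block appears), so Σ_i C(r_i, 2) ≤ C(72, 2) = 2556. By convexity Σ_i C(r_i, 2) ≥ 48·C(z/48, 2) = z(z − 48)/(2·48), giving z² − 48z − 48·72·71 ≤ 0 and hence z ≤ (1/2)[48 + √(2304 + 4·245376)] = (1/2)[48 + √983808] ≈ (1/2)(48 + 991.871) = 519.9355.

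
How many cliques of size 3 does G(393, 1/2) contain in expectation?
E[# K_3] = C(393, 3) · (1/2)^C(3, 2) = 10039316 / 2^3 = 2509829/2 = 1254914.5

For each 3-subset S of vertices (there are C(393, 3) = 10039316 such S), let X_S = 1 if S induces a K_3 (all C(3, 2) = 3 edges present). Then P(X_S = 1) = (1/2)^3 = 1/8. By linearity of expectation, E[# K_3] = C(393, 3) · (1/2)^3 = 10039316 / 8 = 2509829/2 = 1254914.5.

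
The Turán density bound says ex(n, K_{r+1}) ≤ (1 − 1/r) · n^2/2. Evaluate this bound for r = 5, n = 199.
Turán density bound = (4/5) · 199^2/2 = 79202/5 ≈ 15840.4

Turán's theorem: ex(n, K_{r+1}) is achieved by the complete r-partite Turán graph T(n, r) with parts as balanced as possible, and is at most (1 − 1/r) · n^2/2. For r = 5, n = 199: the density bound is (4/5) · 39601/2 = 79202/5 ≈ 15840.4. The integer-valued extremum is e(T(199, 5)) = 15840, which is strictly less than the density bound 79202/5 since 5 ∤ 199 (the parts of T(199, 5) cannot all be equal).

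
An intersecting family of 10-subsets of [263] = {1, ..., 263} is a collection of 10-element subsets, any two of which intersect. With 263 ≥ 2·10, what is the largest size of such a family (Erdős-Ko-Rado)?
max |F| = C(262, 9) = 13951425023606720

The Erdős-Ko-Rado theorem states: for n ≥ 2k, an intersecting family of k-subsets of an n-element set has size at most C(n − 1, k − 1), with equality for 'star' families {A ⊆ [n] : |A| = k, i ∈ A} (fix an element i). For n = 263, k = 10: C(262, 9) = 13951425023606720.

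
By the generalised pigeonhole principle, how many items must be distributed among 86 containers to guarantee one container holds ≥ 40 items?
n = (40 − 1)·86 + 1 = 3355

By the generalised pigeonhole principle, to guarantee some box contains ≥ r objects we need more than (r − 1) · k objects total. Threshold: n = (r − 1) · k + 1. With r = 40 and k = 86: n = 39 · 86 + 1 = 3354 + 1 = 3355. For n = 3354 = 39 · 86, we can put exactly 39 objects in every box, avoiding 40 in any single one — so 3355 is tight.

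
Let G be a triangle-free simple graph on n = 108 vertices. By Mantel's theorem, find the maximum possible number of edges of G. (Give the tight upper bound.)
ex(108, K_3) = ⌊108^2/4⌋ = 2916

Mantel (1907): a triangle-free graph on n vertices has at most ⌊n^2/4⌋ edges, with equality for the complete bipartite graph K_{⌊n/2⌋, ⌈n/2⌉}. For n = 108: ⌊108^2/4⌋ = ⌊11664/4⌋ = 2916. The extremal graph is K_{54, 54}, which has 54·54 = 2916 edges.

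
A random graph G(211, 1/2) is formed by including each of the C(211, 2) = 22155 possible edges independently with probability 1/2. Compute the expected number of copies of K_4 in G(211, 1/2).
E[# K_4] = C(211, 4) · (1/2)^C(4, 2) = 80260180 / 2^6 = 20065045/16 = 1254065.3125

For each 4-subset S of vertices (there are C(211, 4) = 80260180 such S), let X_S = 1 if S induces a K_4 (all C(4, 2) = 6 edges present). Then P(X_S = 1) = (1/2)^6 = 1/64. By linearity of expectation, E[# K_4] = C(211, 4) · (1/2)^6 = 80260180 / 64 = 20065045/16 = 1254065.3125.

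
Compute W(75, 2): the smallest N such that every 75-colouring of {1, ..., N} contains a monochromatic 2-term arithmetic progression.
W(75, 2) = 75 + 1 = 76

A 2-term AP is any pair of integers, so a monochromatic 2-AP exists iff some colour is used at least twice. With 75 colours, the colouring i ↦ i on {1, ..., 75} uses each colour once, avoiding any monochromatic pair, so W(75, 2) > 75. For {1, ..., 76}, pigeonhole forces two integers of the same colour, which form a monochromatic 2-AP. Hence W(75, 2) = 76.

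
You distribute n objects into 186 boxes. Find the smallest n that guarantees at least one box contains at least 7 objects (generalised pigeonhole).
n = (7 − 1)·186 + 1 = 1117

By the generalised pigeonhole principle, to guarantee some box contains ≥ r objects we need more than (r − 1) · k objects total. Threshold: n = (r − 1) · k + 1. With r = 7 and k = 186: n = 6 · 186 + 1 = 1116 + 1 = 1117. For n = 1116 = 6 · 186, we can put exactly 6 objects in every box, avoiding 7 in any single one — so 1117 is tight.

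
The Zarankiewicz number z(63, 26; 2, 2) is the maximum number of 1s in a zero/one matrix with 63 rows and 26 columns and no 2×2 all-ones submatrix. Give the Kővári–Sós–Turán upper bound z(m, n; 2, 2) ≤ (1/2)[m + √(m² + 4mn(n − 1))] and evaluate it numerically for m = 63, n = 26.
z(63, 26; 2, 2) ≤ (1/2)[63 + √(63² + 4·63·26·25)] = (1/2)[63 + √167769] = 236.2981

Kővári–Sós–Turán: let r_1, ..., r_63 be the row sums and z = Σ r_i the total number of 1s. Each pair of columns can share at most one row with both entries 1 (else a 2×2 all-ones block appears), so Σ_i C(r_i, 2) ≤ C(26, 2) = 325. By convexity Σ_i C(r_i, 2) ≥ 63·C(z/63, 2) = z(z − 63)/(2·63), giving z² − 63z − 63·26·25 ≤ 0 and hence z ≤ (1/2)[63 + √(3969 + 4·40950)] = (1/2)[63 + √167769] ≈ (1/2)(63 + 409.5961) = 236.2981.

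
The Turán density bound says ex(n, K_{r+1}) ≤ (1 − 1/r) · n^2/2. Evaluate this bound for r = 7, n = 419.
Turán density bound = (6/7) · 419^2/2 = 526683/7 ≈ 75240.4286

Turán's theorem: ex(n, K_{r+1}) is achieved by the complete r-partite Turán graph T(n, r) with parts as balanced as possible, and is at most (1 − 1/r) · n^2/2. For r = 7, n = 419: the density bound is (6/7) · 175561/2 = 526683/7 ≈ 75240.4286. The integer-valued extremum is e(T(419, 7)) = 75240, which is strictly less than the density bound 526683/7 since 7 ∤ 419 (the parts of T(419, 7) cannot all be equal).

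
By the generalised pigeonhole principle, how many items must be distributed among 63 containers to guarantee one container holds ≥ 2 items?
n = (2 − 1)·63 + 1 = 64

By the generalised pigeonhole principle, to guarantee some box contains ≥ r objects we need more than (r − 1) · k objects total. Threshold: n = (r − 1) · k + 1. With r = 2 and k = 63: n = 1 · 63 + 1 = 63 + 1 = 64. For n = 63 = 1 · 63, we can put exactly 1 objects in every box, avoiding 2 in any single one — so 64 is tight.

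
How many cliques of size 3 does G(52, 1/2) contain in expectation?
E[# K_3] = C(52, 3) · (1/2)^C(3, 2) = 22100 / 2^3 = 5525/2 = 2762.5

For each 3-subset S of vertices (there are C(52, 3) = 22100 such S), let X_S = 1 if S induces a K_3 (all C(3, 2) = 3 edges present). Then P(X_S = 1) = (1/2)^3 = 1/8. By linearity of expectation, E[# K_3] = C(52, 3) · (1/2)^3 = 22100 / 8 = 5525/2 = 2762.5.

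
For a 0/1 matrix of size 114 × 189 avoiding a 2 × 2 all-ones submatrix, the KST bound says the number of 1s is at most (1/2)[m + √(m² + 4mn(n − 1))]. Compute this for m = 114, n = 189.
z(114, 189; 2, 2) ≤ (1/2)[114 + √(114² + 4·114·189·188)] = (1/2)[114 + √16215588] = 2070.4292

Kővári–Sós–Turán: let r_1, ..., r_114 be the row sums and z = Σ r_i the total number of 1s. Each pair of columns can share at most one row with both entries 1 (else a 2×2 all-ones block appears), so Σ_i C(r_i, 2) ≤ C(189, 2) = 17766. By convexity Σ_i C(r_i, 2) ≥ 114·C(z/114, 2) = z(z − 114)/(2·114), giving z² − 114z − 114·189·188 ≤ 0 and hence z ≤ (1/2)[114 + √(12996 + 4·4050648)] = (1/2)[114 + √16215588] ≈ (1/2)(114 + 4026.8583) = 2070.4292.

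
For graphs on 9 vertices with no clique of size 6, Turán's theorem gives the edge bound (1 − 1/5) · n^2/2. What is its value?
Turán density bound = (4/5) · 9^2/2 = 162/5 ≈ 32.4

Turán's theorem: ex(n, K_{r+1}) is achieved by the complete r-partite Turán graph T(n, r) with parts as balanced as possible, and is at most (1 − 1/r) · n^2/2. For r = 5, n = 9: the density bound is (4/5) · 81/2 = 162/5 ≈ 32.4. The integer-valued extremum is e(T(9, 5)) = 32, which is strictly less than the density bound 162/5 since 5 ∤ 9 (the parts of T(9, 5) cannot all be equal).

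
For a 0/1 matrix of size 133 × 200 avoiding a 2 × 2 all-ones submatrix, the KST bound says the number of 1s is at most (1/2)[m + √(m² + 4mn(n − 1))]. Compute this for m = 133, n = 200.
z(133, 200; 2, 2) ≤ (1/2)[133 + √(133² + 4·133·200·199)] = (1/2)[133 + √21191289] = 2368.1999

Kővári–Sós–Turán: let r_1, ..., r_133 be the row sums and z = Σ r_i the total number of 1s. Each pair of columns can share at most one row with both entries 1 (else a 2×2 all-ones block appears), so Σ_i C(r_i, 2) ≤ C(200, 2) = 19900. By convexity Σ_i C(r_i, 2) ≥ 133·C(z/133, 2) = z(z − 133)/(2·133), giving z² − 133z − 133·200·199 ≤ 0 and hence z ≤ (1/2)[133 + √(17689 + 4·5293400)] = (1/2)[133 + √21191289] ≈ (1/2)(133 + 4603.3997) = 2368.1999.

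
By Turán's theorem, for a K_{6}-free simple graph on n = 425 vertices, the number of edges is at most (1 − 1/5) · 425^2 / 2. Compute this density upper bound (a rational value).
Turán density bound = (4/5) · 425^2/2 = 72250

Turán's theorem: ex(n, K_{r+1}) is achieved by the complete r-partite Turán graph T(n, r) with parts as balanced as possible, and is at most (1 − 1/r) · n^2/2. For r = 5, n = 425: the density bound is (4/5) · 180625/2 = 72250. Since 5 ∣ 425, the Turán graph T(425, 5) has parts of equal size 85, and its edge count e(T(425, 5)) = 72250 attains the density bound exactly.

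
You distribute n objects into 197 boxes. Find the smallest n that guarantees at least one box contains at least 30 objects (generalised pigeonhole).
n = (30 − 1)·197 + 1 = 5714

By the generalised pigeonhole principle, to guarantee some box contains ≥ r objects we need more than (r − 1) · k objects total. Threshold: n = (r − 1) · k + 1. With r = 30 and k = 197: n = 29 · 197 + 1 = 5713 + 1 = 5714. For n = 5713 = 29 · 197, we can put exactly 29 objects in every box, avoiding 30 in any single one — so 5714 is tight.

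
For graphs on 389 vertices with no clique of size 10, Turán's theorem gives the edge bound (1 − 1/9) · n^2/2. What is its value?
Turán density bound = (8/9) · 389^2/2 = 605284/9 ≈ 67253.7778

Turán's theorem: ex(n, K_{r+1}) is achieved by the complete r-partite Turán graph T(n, r) with parts as balanced as possible, and is at most (1 − 1/r) · n^2/2. For r = 9, n = 389: the density bound is (8/9) · 151321/2 = 605284/9 ≈ 67253.7778. The integer-valued extremum is e(T(389, 9)) = 67253, which is strictly less than the density bound 605284/9 since 9 ∤ 389 (the parts of T(389, 9) cannot all be equal).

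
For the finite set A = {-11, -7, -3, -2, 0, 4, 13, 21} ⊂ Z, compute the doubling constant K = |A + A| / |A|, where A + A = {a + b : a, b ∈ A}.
K = |A + A| / |A| = 31/8

Enumerate A + A = {a + b : a, b ∈ A}. With |A| = 8, there are |A|^2 = 64 ordered sum pairs; collecting distinct values, A + A = {-22, -18, -14, -13, -11, -10, -9, -7, -6, -5, -4, -3, -2, 0, 1, 2, 4, 6, 8, 10, 11, 13, 14, 17, 18, 19, 21, 25, 26, 34, 42}, so |A + A| = 31. Thus K = 31/8. For comparison, the minimum possible |A + A| over all 8-element sets is 2·8 − 1 = 15 (so min K = 15/8), attained only by arithmetic progressions.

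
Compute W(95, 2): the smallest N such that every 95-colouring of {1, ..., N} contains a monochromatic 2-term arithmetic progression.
W(95, 2) = 95 + 1 = 96

A 2-term AP is any pair of integers, so a monochromatic 2-AP exists iff some colour is used at least twice. With 95 colours, the colouring i ↦ i on {1, ..., 95} uses each colour once, avoiding any monochromatic pair, so W(95, 2) > 95. For {1, ..., 96}, pigeonhole forces two integers of the same colour, which form a monochromatic 2-AP. Hence W(95, 2) = 96.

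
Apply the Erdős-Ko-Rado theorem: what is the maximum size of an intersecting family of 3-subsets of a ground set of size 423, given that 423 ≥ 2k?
max |F| = C(422, 2) = 88831

The Erdős-Ko-Rado theorem states: for n ≥ 2k, an intersecting family of k-subsets of an n-element set has size at most C(n − 1, k − 1), with equality for 'star' families {A ⊆ [n] : |A| = k, i ∈ A} (fix an element i). For n = 423, k = 3: C(422, 2) = 88831.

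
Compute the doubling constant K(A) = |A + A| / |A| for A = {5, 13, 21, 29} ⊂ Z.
K = |A + A| / |A| = 7/4

Enumerate A + A = {a + b : a, b ∈ A}. With |A| = 4, there are |A|^2 = 16 ordered sum pairs; collecting distinct values, A + A = {10, 18, 26, 34, 42, 50, 58}, so |A + A| = 7. Thus K = 7/4. Here |A + A| = 2|A| − 1 = 7, the minimum possible — so K = 7/4 is minimal, which holds iff A is an arithmetic progression.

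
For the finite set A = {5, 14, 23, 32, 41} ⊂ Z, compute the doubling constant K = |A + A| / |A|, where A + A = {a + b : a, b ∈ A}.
K = |A + A| / |A| = 9/5

Enumerate A + A = {a + b : a, b ∈ A}. With |A| = 5, there are |A|^2 = 25 ordered sum pairs; collecting distinct values, A + A = {10, 19, 28, 37, 46, 55, 64, 73, 82}, so |A + A| = 9. Thus K = 9/5. Here |A + A| = 2|A| − 1 = 9, the minimum possible — so K = 9/5 is minimal, which holds iff A is an arithmetic progression.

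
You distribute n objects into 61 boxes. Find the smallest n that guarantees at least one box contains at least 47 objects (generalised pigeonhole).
n = (47 − 1)·61 + 1 = 2807

By the generalised pigeonhole principle, to guarantee some box contains ≥ r objects we need more than (r − 1) · k objects total. Threshold: n = (r − 1) · k + 1. With r = 47 and k = 61: n = 46 · 61 + 1 = 2806 + 1 = 2807. For n = 2806 = 46 · 61, we can put exactly 46 objects in every box, avoiding 47 in any single one — so 2807 is tight.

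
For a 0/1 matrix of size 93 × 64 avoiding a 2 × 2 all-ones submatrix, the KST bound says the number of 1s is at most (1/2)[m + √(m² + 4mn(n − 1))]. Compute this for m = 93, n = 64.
z(93, 64; 2, 2) ≤ (1/2)[93 + √(93² + 4·93·64·63)] = (1/2)[93 + √1508553] = 660.6158

Kővári–Sós–Turán: let r_1, ..., r_93 be the row sums and z = Σ r_i the total number of 1s. Each pair of columns can share at most one row with both entries 1 (else a 2×2 all-ones block appears), so Σ_i C(r_i, 2) ≤ C(64, 2) = 2016. By convexity Σ_i C(r_i, 2) ≥ 93·C(z/93, 2) = z(z − 93)/(2·93), giving z² − 93z − 93·64·63 ≤ 0 and hence z ≤ (1/2)[93 + √(8649 + 4·374976)] = (1/2)[93 + √1508553] ≈ (1/2)(93 + 1228.2317) = 660.6158.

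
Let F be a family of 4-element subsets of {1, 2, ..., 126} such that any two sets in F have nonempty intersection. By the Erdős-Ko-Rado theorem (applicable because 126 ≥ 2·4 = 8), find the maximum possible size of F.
max |F| = C(125, 3) = 317750

The Erdős-Ko-Rado theorem states: for n ≥ 2k, an intersecting family of k-subsets of an n-element set has size at most C(n − 1, k − 1), with equality for 'star' families {A ⊆ [n] : |A| = k, i ∈ A} (fix an element i). For n = 126, k = 4: C(125, 3) = 317750.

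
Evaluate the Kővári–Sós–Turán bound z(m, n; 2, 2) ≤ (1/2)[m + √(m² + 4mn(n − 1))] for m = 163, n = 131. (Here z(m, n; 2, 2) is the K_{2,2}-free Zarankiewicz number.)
z(163, 131; 2, 2) ≤ (1/2)[163 + √(163² + 4·163·131·130)] = (1/2)[163 + √11130129] = 1749.5924

Kővári–Sós–Turán: let r_1, ..., r_163 be the row sums and z = Σ r_i the total number of 1s. Each pair of columns can share at most one row with both entries 1 (else a 2×2 all-ones block appears), so Σ_i C(r_i, 2) ≤ C(131, 2) = 8515. By convexity Σ_i C(r_i, 2) ≥ 163·C(z/163, 2) = z(z − 163)/(2·163), giving z² − 163z − 163·131·130 ≤ 0 and hence z ≤ (1/2)[163 + √(26569 + 4·2775890)] = (1/2)[163 + √11130129] ≈ (1/2)(163 + 3336.1848) = 1749.5924.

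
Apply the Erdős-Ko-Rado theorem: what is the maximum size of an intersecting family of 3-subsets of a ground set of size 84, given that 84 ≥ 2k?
max |F| = C(83, 2) = 3403

Erdős-Ko-Rado (1961): when n ≥ 2k, max |F| = C(n−1, k−1). The bound is attained by the star {A : i ∈ A} for any fixed i ∈ [n]. Here C(84−1, 3−1) = C(83, 2) = 3403.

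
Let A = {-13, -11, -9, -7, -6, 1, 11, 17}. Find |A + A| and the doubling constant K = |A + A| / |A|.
K = |A + A| / |A| = 30/8 = 15/4

Enumerate A + A = {a + b : a, b ∈ A}. With |A| = 8, there are |A|^2 = 64 ordered sum pairs; collecting distinct values, A + A = {-26, -24, -22, -20, -19, -18, -17, -16, -15, -14, -13, -12, -10, -8, -6, -5, -2, 0, 2, 4, 5, 6, 8, 10, 11, 12, 18, 22, 28, 34}, so |A + A| = 30. Thus K = 30/8 = 15/4. For comparison, the minimum possible |A + A| over all 8-element sets is 2·8 − 1 = 15 (so min K = 15/8), attained only by arithmetic progressions.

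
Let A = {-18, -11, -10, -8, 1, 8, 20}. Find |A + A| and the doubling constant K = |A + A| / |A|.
K = |A + A| / |A| = 25/7

Enumerate A + A = {a + b : a, b ∈ A}. With |A| = 7, there are |A|^2 = 49 ordered sum pairs; collecting distinct values, A + A = {-36, -29, -28, -26, -22, -21, -20, -19, -18, -17, -16, -10, -9, -7, -3, -2, 0, 2, 9, 10, 12, 16, 21, 28, 40}, so |A + A| = 25. Thus K = 25/7. For comparison, the minimum possible |A + A| over all 7-element sets is 2·7 − 1 = 13 (so min K = 13/7), attained only by arithmetic progressions.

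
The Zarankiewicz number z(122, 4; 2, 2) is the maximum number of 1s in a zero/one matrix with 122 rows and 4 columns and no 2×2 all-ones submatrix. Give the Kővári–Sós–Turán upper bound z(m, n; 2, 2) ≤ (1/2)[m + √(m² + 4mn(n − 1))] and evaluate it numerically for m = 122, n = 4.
z(122, 4; 2, 2) ≤ (1/2)[122 + √(122² + 4·122·4·3)] = (1/2)[122 + √20740] = 133.0069

Kővári–Sós–Turán: let r_1, ..., r_122 be the row sums and z = Σ r_i the total number of 1s. Each pair of columns can share at most one row with both entries 1 (else a 2×2 all-ones block appears), so Σ_i C(r_i, 2) ≤ C(4, 2) = 6. By convexity Σ_i C(r_i, 2) ≥ 122·C(z/122, 2) = z(z − 122)/(2·122), giving z² − 122z − 122·4·3 ≤ 0 and hence z ≤ (1/2)[122 + √(14884 + 4·1464)] = (1/2)[122 + √20740] ≈ (1/2)(122 + 144.0139) = 133.0069.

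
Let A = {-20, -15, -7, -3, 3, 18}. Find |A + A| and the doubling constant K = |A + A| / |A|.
K = |A + A| / |A| = 21/6 = 7/2

Enumerate A + A = {a + b : a, b ∈ A}. With |A| = 6, there are |A|^2 = 36 ordered sum pairs; collecting distinct values, A + A = {-40, -35, -30, -27, -23, -22, -18, -17, -14, -12, -10, -6, -4, -2, 0, 3, 6, 11, 15, 21, 36}, so |A + A| = 21. Thus K = 21/6 = 7/2. For comparison, the minimum possible |A + A| over all 6-element sets is 2·6 − 1 = 11 (so min K = 11/6), attained only by arithmetic progressions.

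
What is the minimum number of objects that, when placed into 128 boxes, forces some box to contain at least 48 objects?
n = (48 − 1)·128 + 1 = 6017

By the generalised pigeonhole principle, to guarantee some box contains ≥ r objects we need more than (r − 1) · k objects total. Threshold: n = (r − 1) · k + 1. With r = 48 and k = 128: n = 47 · 128 + 1 = 6016 + 1 = 6017. For n = 6016 = 47 · 128, we can put exactly 47 objects in every box, avoiding 48 in any single one — so 6017 is tight.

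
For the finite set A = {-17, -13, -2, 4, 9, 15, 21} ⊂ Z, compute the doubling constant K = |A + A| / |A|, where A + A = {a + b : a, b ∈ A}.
K = |A + A| / |A| = 22/7

Enumerate A + A = {a + b : a, b ∈ A}. With |A| = 7, there are |A|^2 = 49 ordered sum pairs; collecting distinct values, A + A = {-34, -30, -26, -19, -15, -13, -9, -8, -4, -2, 2, 4, 7, 8, 13, 18, 19, 24, 25, 30, 36, 42}, so |A + A| = 22. Thus K = 22/7. For comparison, the minimum possible |A + A| over all 7-element sets is 2·7 − 1 = 13 (so min K = 13/7), attained only by arithmetic progressions.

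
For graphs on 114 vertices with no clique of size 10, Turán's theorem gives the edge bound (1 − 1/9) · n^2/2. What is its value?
Turán density bound = (8/9) · 114^2/2 = 5776

Turán's theorem: ex(n, K_{r+1}) is achieved by the complete r-partite Turán graph T(n, r) with parts as balanced as possible, and is at most (1 − 1/r) · n^2/2. For r = 9, n = 114: the density bound is (8/9) · 12996/2 = 5776. The integer-valued extremum is e(T(114, 9)) = 5775, which is strictly less than the density bound 5776 since 9 ∤ 114 (the parts of T(114, 9) cannot all be equal).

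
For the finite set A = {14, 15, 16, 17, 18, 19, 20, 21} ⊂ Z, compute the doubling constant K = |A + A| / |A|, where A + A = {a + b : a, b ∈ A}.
K = |A + A| / |A| = 15/8

Enumerate A + A = {a + b : a, b ∈ A}. With |A| = 8, there are |A|^2 = 64 ordered sum pairs; collecting distinct values, A + A = {28, 29, 30, 31, 32, 33, 34, 35, 36, 37, 38, 39, 40, 41, 42}, so |A + A| = 15. Thus K = 15/8. Here |A + A| = 2|A| − 1 = 15, the minimum possible — so K = 15/8 is minimal, which holds iff A is an arithmetic progression.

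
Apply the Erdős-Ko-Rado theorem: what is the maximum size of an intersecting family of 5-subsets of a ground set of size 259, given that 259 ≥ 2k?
max |F| = C(258, 4) = 180352320

The Erdős-Ko-Rado theorem states: for n ≥ 2k, an intersecting family of k-subsets of an n-element set has size at most C(n − 1, k − 1), with equality for 'star' families {A ⊆ [n] : |A| = k, i ∈ A} (fix an element i). For n = 259, k = 5: C(258, 4) = 180352320.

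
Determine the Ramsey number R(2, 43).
R(2, 43) = 43

R(2, k) = k for all k ≥ 2: in a 2-colouring of K_k, either some edge is red (a red K_2) or all edges are blue (a blue K_k). And K_{42} coloured all-blue has no blue K_43, so R(2, 43) > 42. Hence R(2, 43) = 43.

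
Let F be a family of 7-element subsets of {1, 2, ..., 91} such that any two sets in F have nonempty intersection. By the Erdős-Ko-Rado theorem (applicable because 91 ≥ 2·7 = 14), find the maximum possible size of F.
max |F| = C(90, 6) = 622614630

Erdős-Ko-Rado (1961): when n ≥ 2k, max |F| = C(n−1, k−1). The bound is attained by the star {A : i ∈ A} for any fixed i ∈ [n]. Here C(91−1, 7−1) = C(90, 6) = 622614630.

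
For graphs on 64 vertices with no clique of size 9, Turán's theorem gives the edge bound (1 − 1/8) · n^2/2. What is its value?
Turán density bound = (7/8) · 64^2/2 = 1792

Turán's theorem: ex(n, K_{r+1}) is achieved by the complete r-partite Turán graph T(n, r) with parts as balanced as possible, and is at most (1 − 1/r) · n^2/2. For r = 8, n = 64: the density bound is (7/8) · 4096/2 = 1792. Since 8 ∣ 64, the Turán graph T(64, 8) has parts of equal size 8, and its edge count e(T(64, 8)) = 1792 attains the density bound exactly.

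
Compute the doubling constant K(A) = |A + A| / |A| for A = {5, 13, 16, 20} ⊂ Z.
K = |A + A| / |A| = 10/4 = 5/2

Enumerate A + A = {a + b : a, b ∈ A}. With |A| = 4, there are |A|^2 = 16 ordered sum pairs; collecting distinct values, A + A = {10, 18, 21, 25, 26, 29, 32, 33, 36, 40}, so |A + A| = 10. Thus K = 10/4 = 5/2. For comparison, the minimum possible |A + A| over all 4-element sets is 2·4 − 1 = 7 (so min K = 7/4), attained only by arithmetic progressions.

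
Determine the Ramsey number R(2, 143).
R(2, 143) = 143

R(2, k) = k for all k ≥ 2: in a 2-colouring of K_k, either some edge is red (a red K_2) or all edges are blue (a blue K_k). And K_{142} coloured all-blue has no blue K_143, so R(2, 143) > 142. Hence R(2, 143) = 143.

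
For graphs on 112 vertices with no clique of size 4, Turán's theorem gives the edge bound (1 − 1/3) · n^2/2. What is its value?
Turán density bound = (2/3) · 112^2/2 = 12544/3 ≈ 4181.3333

Turán's theorem: ex(n, K_{r+1}) is achieved by the complete r-partite Turán graph T(n, r) with parts as balanced as possible, and is at most (1 − 1/r) · n^2/2. For r = 3, n = 112: the density bound is (2/3) · 12544/2 = 12544/3 ≈ 4181.3333. The integer-valued extremum is e(T(112, 3)) = 4181, which is strictly less than the density bound 12544/3 since 3 ∤ 112 (the parts of T(112, 3) cannot all be equal).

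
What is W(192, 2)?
W(192, 2) = 192 + 1 = 193

A 2-term AP is any pair of integers, so a monochromatic 2-AP exists iff some colour is used at least twice. With 192 colours, the colouring i ↦ i on {1, ..., 192} uses each colour once, avoiding any monochromatic pair, so W(192, 2) > 192. For {1, ..., 193}, pigeonhole forces two integers of the same colour, which form a monochromatic 2-AP. Hence W(192, 2) = 193.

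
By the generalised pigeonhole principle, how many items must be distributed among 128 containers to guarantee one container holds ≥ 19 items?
n = (19 − 1)·128 + 1 = 2305

By the generalised pigeonhole principle, to guarantee some box contains ≥ r objects we need more than (r − 1) · k objects total. Threshold: n = (r − 1) · k + 1. With r = 19 and k = 128: n = 18 · 128 + 1 = 2304 + 1 = 2305. For n = 2304 = 18 · 128, we can put exactly 18 objects in every box, avoiding 19 in any single one — so 2305 is tight.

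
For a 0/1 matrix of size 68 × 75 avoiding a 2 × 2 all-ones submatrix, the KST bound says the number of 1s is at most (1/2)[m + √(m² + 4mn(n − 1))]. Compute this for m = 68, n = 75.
z(68, 75; 2, 2) ≤ (1/2)[68 + √(68² + 4·68·75·74)] = (1/2)[68 + √1514224] = 649.269

Kővári–Sós–Turán: let r_1, ..., r_68 be the row sums and z = Σ r_i the total number of 1s. Each pair of columns can share at most one row with both entries 1 (else a 2×2 all-ones block appears), so Σ_i C(r_i, 2) ≤ C(75, 2) = 2775. By convexity Σ_i C(r_i, 2) ≥ 68·C(z/68, 2) = z(z − 68)/(2·68), giving z² − 68z − 68·75·74 ≤ 0 and hence z ≤ (1/2)[68 + √(4624 + 4·377400)] = (1/2)[68 + √1514224] ≈ (1/2)(68 + 1230.5381) = 649.269.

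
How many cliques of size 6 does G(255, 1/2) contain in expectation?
E[# K_6] = C(255, 6) · (1/2)^C(6, 2) = 359895314625 / 2^15 ≈ 10983133.380890

For each 6-subset S of vertices (there are C(255, 6) = 359895314625 such S), let X_S = 1 if S induces a K_6 (all C(6, 2) = 15 edges present). Then P(X_S = 1) = (1/2)^15 = 1/32768. By linearity of expectation, E[# K_6] = C(255, 6) · (1/2)^15 = 359895314625 / 32768 ≈ 10983133.380890.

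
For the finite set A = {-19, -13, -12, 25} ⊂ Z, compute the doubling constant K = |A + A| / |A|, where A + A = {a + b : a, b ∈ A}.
K = |A + A| / |A| = 10/4 = 5/2

Enumerate A + A = {a + b : a, b ∈ A}. With |A| = 4, there are |A|^2 = 16 ordered sum pairs; collecting distinct values, A + A = {-38, -32, -31, -26, -25, -24, 6, 12, 13, 50}, so |A + A| = 10. Thus K = 10/4 = 5/2. For comparison, the minimum possible |A + A| over all 4-element sets is 2·4 − 1 = 7 (so min K = 7/4), attained only by arithmetic progressions.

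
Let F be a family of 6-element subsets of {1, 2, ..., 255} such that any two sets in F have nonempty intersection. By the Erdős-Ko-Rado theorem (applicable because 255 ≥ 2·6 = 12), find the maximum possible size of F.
max |F| = C(254, 5) = 8468125050

Erdős-Ko-Rado (1961): when n ≥ 2k, max |F| = C(n−1, k−1). The bound is attained by the star {A : i ∈ A} for any fixed i ∈ [n]. Here C(255−1, 6−1) = C(254, 5) = 8468125050.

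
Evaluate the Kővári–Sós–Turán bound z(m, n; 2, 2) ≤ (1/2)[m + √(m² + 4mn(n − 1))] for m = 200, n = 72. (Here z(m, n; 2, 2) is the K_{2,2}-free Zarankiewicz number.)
z(200, 72; 2, 2) ≤ (1/2)[200 + √(200² + 4·200·72·71)] = (1/2)[200 + √4129600] = 1116.0709

Kővári–Sós–Turán: let r_1, ..., r_200 be the row sums and z = Σ r_i the total number of 1s. Each pair of columns can share at most one row with both entries 1 (else a 2×2 all-ones block appears), so Σ_i C(r_i, 2) ≤ C(72, 2) = 2556. By convexity Σ_i C(r_i, 2) ≥ 200·C(z/200, 2) = z(z − 200)/(2·200), giving z² − 200z − 200·72·71 ≤ 0 and hence z ≤ (1/2)[200 + √(40000 + 4·1022400)] = (1/2)[200 + √4129600] ≈ (1/2)(200 + 2032.1417) = 1116.0709.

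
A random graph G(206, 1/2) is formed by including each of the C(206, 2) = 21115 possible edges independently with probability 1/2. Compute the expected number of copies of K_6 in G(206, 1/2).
E[# K_6] = C(206, 6) · (1/2)^C(6, 2) = 98619368491 / 2^15 ≈ 3009624.282562

For each 6-subset S of vertices (there are C(206, 6) = 98619368491 such S), let X_S = 1 if S induces a K_6 (all C(6, 2) = 15 edges present). Then P(X_S = 1) = (1/2)^15 = 1/32768. By linearity of expectation, E[# K_6] = C(206, 6) · (1/2)^15 = 98619368491 / 32768 ≈ 3009624.282562.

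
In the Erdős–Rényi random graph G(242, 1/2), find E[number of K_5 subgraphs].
E[# K_5] = C(242, 5) · (1/2)^C(5, 2) = 6634944008 / 2^10 = 829368001/128 = 6479437.5078125

For each 5-subset S of vertices (there are C(242, 5) = 6634944008 such S), let X_S = 1 if S induces a K_5 (all C(5, 2) = 10 edges present). Then P(X_S = 1) = (1/2)^10 = 1/1024. By linearity of expectation, E[# K_5] = C(242, 5) · (1/2)^10 = 6634944008 / 1024 = 829368001/128 = 6479437.5078125.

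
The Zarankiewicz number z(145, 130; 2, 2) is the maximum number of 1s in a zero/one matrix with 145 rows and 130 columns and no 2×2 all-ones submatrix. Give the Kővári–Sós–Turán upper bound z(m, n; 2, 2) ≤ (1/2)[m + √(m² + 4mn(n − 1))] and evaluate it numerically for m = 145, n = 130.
z(145, 130; 2, 2) ≤ (1/2)[145 + √(145² + 4·145·130·129)] = (1/2)[145 + √9747625] = 1633.5593

Kővári–Sós–Turán: let r_1, ..., r_145 be the row sums and z = Σ r_i the total number of 1s. Each pair of columns can share at most one row with both entries 1 (else a 2×2 all-ones block appears), so Σ_i C(r_i, 2) ≤ C(130, 2) = 8385. By convexity Σ_i C(r_i, 2) ≥ 145·C(z/145, 2) = z(z − 145)/(2·145), giving z² − 145z − 145·130·129 ≤ 0 and hence z ≤ (1/2)[145 + √(21025 + 4·2431650)] = (1/2)[145 + √9747625] ≈ (1/2)(145 + 3122.1187) = 1633.5593.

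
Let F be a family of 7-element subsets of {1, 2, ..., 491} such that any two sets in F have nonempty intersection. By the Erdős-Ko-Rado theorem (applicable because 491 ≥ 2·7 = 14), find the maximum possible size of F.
max |F| = C(490, 6) = 18642288893130

Erdős-Ko-Rado (1961): when n ≥ 2k, max |F| = C(n−1, k−1). The bound is attained by the star {A : i ∈ A} for any fixed i ∈ [n]. Here C(491−1, 7−1) = C(490, 6) = 18642288893130.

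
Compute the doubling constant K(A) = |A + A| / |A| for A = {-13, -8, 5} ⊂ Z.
K = |A + A| / |A| = 6/3 = 2

Enumerate A + A = {a + b : a, b ∈ A}. With |A| = 3, there are |A|^2 = 9 ordered sum pairs; collecting distinct values, A + A = {-26, -21, -16, -8, -3, 10}, so |A + A| = 6. Thus K = 6/3 = 2. For comparison, the minimum possible |A + A| over all 3-element sets is 2·3 − 1 = 5 (so min K = 5/3), attained only by arithmetic progressions.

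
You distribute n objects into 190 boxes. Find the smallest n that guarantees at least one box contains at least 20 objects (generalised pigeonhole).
n = (20 − 1)·190 + 1 = 3611

By the generalised pigeonhole principle, to guarantee some box contains ≥ r objects we need more than (r − 1) · k objects total. Threshold: n = (r − 1) · k + 1. With r = 20 and k = 190: n = 19 · 190 + 1 = 3610 + 1 = 3611. For n = 3610 = 19 · 190, we can put exactly 19 objects in every box, avoiding 20 in any single one — so 3611 is tight.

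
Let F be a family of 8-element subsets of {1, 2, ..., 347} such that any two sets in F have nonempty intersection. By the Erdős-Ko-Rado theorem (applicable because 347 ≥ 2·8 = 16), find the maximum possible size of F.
max |F| = C(346, 7) = 110809404801480

Erdős-Ko-Rado (1961): when n ≥ 2k, max |F| = C(n−1, k−1). The bound is attained by the star {A : i ∈ A} for any fixed i ∈ [n]. Here C(347−1, 8−1) = C(346, 7) = 110809404801480.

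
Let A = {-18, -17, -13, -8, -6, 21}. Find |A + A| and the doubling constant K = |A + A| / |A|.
K = |A + A| / |A| = 20/6 = 10/3

Enumerate A + A = {a + b : a, b ∈ A}. With |A| = 6, there are |A|^2 = 36 ordered sum pairs; collecting distinct values, A + A = {-36, -35, -34, -31, -30, -26, -25, -24, -23, -21, -19, -16, -14, -12, 3, 4, 8, 13, 15, 42}, so |A + A| = 20. Thus K = 20/6 = 10/3. For comparison, the minimum possible |A + A| over all 6-element sets is 2·6 − 1 = 11 (so min K = 11/6), attained only by arithmetic progressions.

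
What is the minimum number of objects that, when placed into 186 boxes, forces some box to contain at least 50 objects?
n = (50 − 1)·186 + 1 = 9115

By the generalised pigeonhole principle, to guarantee some box contains ≥ r objects we need more than (r − 1) · k objects total. Threshold: n = (r − 1) · k + 1. With r = 50 and k = 186: n = 49 · 186 + 1 = 9114 + 1 = 9115. For n = 9114 = 49 · 186, we can put exactly 49 objects in every box, avoiding 50 in any single one — so 9115 is tight.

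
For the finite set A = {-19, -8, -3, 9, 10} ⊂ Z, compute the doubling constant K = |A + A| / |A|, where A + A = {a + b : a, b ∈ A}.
K = |A + A| / |A| = 15/5 = 3

Enumerate A + A = {a + b : a, b ∈ A}. With |A| = 5, there are |A|^2 = 25 ordered sum pairs; collecting distinct values, A + A = {-38, -27, -22, -16, -11, -10, -9, -6, 1, 2, 6, 7, 18, 19, 20}, so |A + A| = 15. Thus K = 15/5 = 3. For comparison, the minimum possible |A + A| over all 5-element sets is 2·5 − 1 = 9 (so min K = 9/5), attained only by arithmetic progressions.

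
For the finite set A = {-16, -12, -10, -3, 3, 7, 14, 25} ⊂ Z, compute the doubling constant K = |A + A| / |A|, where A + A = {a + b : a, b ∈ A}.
K = |A + A| / |A| = 32/8 = 4

Enumerate A + A = {a + b : a, b ∈ A}. With |A| = 8, there are |A|^2 = 64 ordered sum pairs; collecting distinct values, A + A = {-32, -28, -26, -24, -22, -20, -19, -15, -13, -9, -7, -6, -5, -3, -2, 0, 2, 4, 6, 9, 10, 11, 13, 14, 15, 17, 21, 22, 28, 32, 39, 50}, so |A + A| = 32. Thus K = 32/8 = 4. For comparison, the minimum possible |A + A| over all 8-element sets is 2·8 − 1 = 15 (so min K = 15/8), attained only by arithmetic progressions.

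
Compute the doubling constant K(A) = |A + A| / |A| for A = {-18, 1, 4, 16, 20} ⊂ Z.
K = |A + A| / |A| = 14/5

Enumerate A + A = {a + b : a, b ∈ A}. With |A| = 5, there are |A|^2 = 25 ordered sum pairs; collecting distinct values, A + A = {-36, -17, -14, -2, 2, 5, 8, 17, 20, 21, 24, 32, 36, 40}, so |A + A| = 14. Thus K = 14/5. For comparison, the minimum possible |A + A| over all 5-element sets is 2·5 − 1 = 9 (so min K = 9/5), attained only by arithmetic progressions.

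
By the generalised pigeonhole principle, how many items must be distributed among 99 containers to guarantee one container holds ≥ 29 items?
n = (29 − 1)·99 + 1 = 2773

By the generalised pigeonhole principle, to guarantee some box contains ≥ r objects we need more than (r − 1) · k objects total. Threshold: n = (r − 1) · k + 1. With r = 29 and k = 99: n = 28 · 99 + 1 = 2772 + 1 = 2773. For n = 2772 = 28 · 99, we can put exactly 28 objects in every box, avoiding 29 in any single one — so 2773 is tight.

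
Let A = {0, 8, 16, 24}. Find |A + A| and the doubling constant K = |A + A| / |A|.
K = |A + A| / |A| = 7/4

Enumerate A + A = {a + b : a, b ∈ A}. With |A| = 4, there are |A|^2 = 16 ordered sum pairs; collecting distinct values, A + A = {0, 8, 16, 24, 32, 40, 48}, so |A + A| = 7. Thus K = 7/4. Here |A + A| = 2|A| − 1 = 7, the minimum possible — so K = 7/4 is minimal, which holds iff A is an arithmetic progression.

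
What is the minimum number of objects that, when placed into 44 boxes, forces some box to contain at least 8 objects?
n = (8 − 1)·44 + 1 = 309

By the generalised pigeonhole principle, to guarantee some box contains ≥ r objects we need more than (r − 1) · k objects total. Threshold: n = (r − 1) · k + 1. With r = 8 and k = 44: n = 7 · 44 + 1 = 308 + 1 = 309. For n = 308 = 7 · 44, we can put exactly 7 objects in every box, avoiding 8 in any single one — so 309 is tight.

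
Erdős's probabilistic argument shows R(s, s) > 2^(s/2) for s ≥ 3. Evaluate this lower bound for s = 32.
2^(32/2) = 65536; so R(32, 32) > 65536

Colour each edge of K_n uniformly at random with red/blue. The expected number of monochromatic K_32 is C(n, 32) · 2 · 2^(−C(32,2)). If C(n, 32) · 2^(1 − C(32,2)) < 1, then with positive probability no monochromatic K_32 exists, so R(32, 32) > n. The standard estimate C(n, 32) ≤ n^32/32! shows this inequality holds whenever n ≤ 2^(32/2) (since 32! · 2^(C(32,2) − 1) > 2^(32^2/2) ≥ n^32). Hence R(32, 32) > 2^(32/2) = 65536.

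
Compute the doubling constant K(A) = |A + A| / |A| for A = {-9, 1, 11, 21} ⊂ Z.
K = |A + A| / |A| = 7/4

Enumerate A + A = {a + b : a, b ∈ A}. With |A| = 4, there are |A|^2 = 16 ordered sum pairs; collecting distinct values, A + A = {-18, -8, 2, 12, 22, 32, 42}, so |A + A| = 7. Thus K = 7/4. Here |A + A| = 2|A| − 1 = 7, the minimum possible — so K = 7/4 is minimal, which holds iff A is an arithmetic progression.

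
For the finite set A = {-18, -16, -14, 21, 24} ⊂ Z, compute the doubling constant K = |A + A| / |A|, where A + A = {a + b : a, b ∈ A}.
K = |A + A| / |A| = 14/5

Enumerate A + A = {a + b : a, b ∈ A}. With |A| = 5, there are |A|^2 = 25 ordered sum pairs; collecting distinct values, A + A = {-36, -34, -32, -30, -28, 3, 5, 6, 7, 8, 10, 42, 45, 48}, so |A + A| = 14. Thus K = 14/5. For comparison, the minimum possible |A + A| over all 5-element sets is 2·5 − 1 = 9 (so min K = 9/5), attained only by arithmetic progressions.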